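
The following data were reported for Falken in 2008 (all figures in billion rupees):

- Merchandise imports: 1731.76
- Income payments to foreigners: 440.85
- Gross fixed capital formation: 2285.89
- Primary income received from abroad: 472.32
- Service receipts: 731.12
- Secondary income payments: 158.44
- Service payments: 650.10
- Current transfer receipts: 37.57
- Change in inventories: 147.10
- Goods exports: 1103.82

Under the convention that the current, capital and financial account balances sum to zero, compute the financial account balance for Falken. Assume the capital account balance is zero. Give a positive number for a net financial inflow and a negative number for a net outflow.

636.32

Goods balance = 1103.82 - 1731.76 = -627.94
Services balance = 731.12 - 650.10 = 81.02
Trade balance (goods + services) = -627.94 + 81.02 = -546.92
Net primary income = 472.32 - 440.85 = 31.47
Net secondary income = 37.57 - 158.44 = -120.87
Current account = -546.92 + 31.47 + (-120.87) = -636.32
Financial account = -(-636.32) = 636.32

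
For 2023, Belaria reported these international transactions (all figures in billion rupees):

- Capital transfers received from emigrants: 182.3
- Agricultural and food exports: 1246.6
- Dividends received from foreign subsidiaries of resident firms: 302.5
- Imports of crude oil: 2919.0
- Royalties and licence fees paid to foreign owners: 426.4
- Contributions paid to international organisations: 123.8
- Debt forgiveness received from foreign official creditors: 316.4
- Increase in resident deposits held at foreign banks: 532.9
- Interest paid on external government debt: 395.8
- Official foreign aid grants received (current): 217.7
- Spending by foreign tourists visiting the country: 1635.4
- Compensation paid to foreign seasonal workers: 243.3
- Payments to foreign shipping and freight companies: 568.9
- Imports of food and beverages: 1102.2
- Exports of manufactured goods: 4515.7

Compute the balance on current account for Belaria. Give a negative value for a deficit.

2138.5

Goods: 4515.7 - 1102.2 - 2919.0 + 1246.6 = 1741.1
Services: -568.9 - 426.4 + 1635.4 = 640.1
Primary income: -395.8 - 243.3 + 302.5 = -336.6
Secondary income: 217.7 - 123.8 = 93.9
Current account = 1741.1 + 640.1 + (-336.6) + 93.9 = 2138.5
(Excluded from the current account — capital account: capital transfers received from emigrants 182.3, debt forgiveness received from foreign official creditors 316.4; financial account: increase in resident deposits held at foreign banks 532.9.)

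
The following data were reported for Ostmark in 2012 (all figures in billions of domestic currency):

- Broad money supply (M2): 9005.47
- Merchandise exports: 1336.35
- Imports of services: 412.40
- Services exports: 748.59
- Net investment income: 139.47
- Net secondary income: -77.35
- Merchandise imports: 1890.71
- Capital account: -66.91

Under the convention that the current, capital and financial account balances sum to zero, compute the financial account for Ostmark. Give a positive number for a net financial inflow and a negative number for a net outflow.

Goods balance = 1336.35 - 1890.71 = -554.36
Services balance = 748.59 - 412.40 = 336.19
Trade balance (goods + services) = -554.36 + 336.19 = -218.17
Net primary income = 139.47
Net secondary income = -77.35
Current account = -218.17 + 139.47 + (-77.35) = -156.05
Financial account = -(-156.05 + (-66.91)) = 222.96

222.96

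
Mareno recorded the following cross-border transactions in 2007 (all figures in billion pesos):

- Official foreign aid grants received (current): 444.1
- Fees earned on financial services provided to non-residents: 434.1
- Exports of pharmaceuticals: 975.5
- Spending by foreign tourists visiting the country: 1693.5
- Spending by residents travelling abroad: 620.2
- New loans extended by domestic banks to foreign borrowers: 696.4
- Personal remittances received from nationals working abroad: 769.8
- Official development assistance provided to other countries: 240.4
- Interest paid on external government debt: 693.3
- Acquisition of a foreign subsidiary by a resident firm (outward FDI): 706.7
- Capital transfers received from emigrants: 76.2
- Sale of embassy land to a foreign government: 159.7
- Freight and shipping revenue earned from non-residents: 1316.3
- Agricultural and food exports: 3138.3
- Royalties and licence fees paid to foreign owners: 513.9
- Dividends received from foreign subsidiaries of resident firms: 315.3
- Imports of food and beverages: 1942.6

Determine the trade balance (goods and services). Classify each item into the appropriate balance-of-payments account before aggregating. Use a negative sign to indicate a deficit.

Goods: 3138.3 - 1942.6 + 975.5 = 2171.2
Services: 1316.3 - 620.2 + 434.1 + 1693.5 - 513.9 = 2309.8
Trade balance = 2171.2 + 2309.8 = 4481.0
(Excluded from the trade balance — secondary income: official foreign aid grants received (current) 444.1, personal remittances received from nationals working abroad 769.8, official development assistance provided to other countries 240.4; financial account: new loans extended by domestic banks to foreign borrowers 696.4, acquisition of a foreign subsidiary by a resident firm (outward FDI) 706.7; primary income: interest paid on external government debt 693.3, dividends received from foreign subsidiaries of resident firms 315.3; capital account: capital transfers received from emigrants 76.2, sale of embassy land to a foreign government 159.7.)

4481.0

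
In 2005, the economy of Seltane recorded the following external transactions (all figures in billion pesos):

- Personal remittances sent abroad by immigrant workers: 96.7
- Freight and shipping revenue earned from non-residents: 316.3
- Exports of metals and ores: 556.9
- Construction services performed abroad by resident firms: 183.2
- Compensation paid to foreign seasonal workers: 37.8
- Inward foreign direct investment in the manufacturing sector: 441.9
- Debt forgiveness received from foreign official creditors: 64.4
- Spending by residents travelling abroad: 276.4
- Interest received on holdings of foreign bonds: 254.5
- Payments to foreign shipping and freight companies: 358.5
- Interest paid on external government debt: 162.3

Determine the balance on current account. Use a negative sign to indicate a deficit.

Goods: 556.9
Services: -276.4 + 183.2 - 358.5 + 316.3 = -135.4
Primary income: 254.5 - 162.3 - 37.8 = 54.4
Secondary income: -96.7
Current account = 556.9 + (-135.4) + 54.4 + (-96.7) = 379.2
(Excluded from the current account — financial account: inward foreign direct investment in the manufacturing sector 441.9; capital account: debt forgiveness received from foreign official creditors 64.4.)

379.2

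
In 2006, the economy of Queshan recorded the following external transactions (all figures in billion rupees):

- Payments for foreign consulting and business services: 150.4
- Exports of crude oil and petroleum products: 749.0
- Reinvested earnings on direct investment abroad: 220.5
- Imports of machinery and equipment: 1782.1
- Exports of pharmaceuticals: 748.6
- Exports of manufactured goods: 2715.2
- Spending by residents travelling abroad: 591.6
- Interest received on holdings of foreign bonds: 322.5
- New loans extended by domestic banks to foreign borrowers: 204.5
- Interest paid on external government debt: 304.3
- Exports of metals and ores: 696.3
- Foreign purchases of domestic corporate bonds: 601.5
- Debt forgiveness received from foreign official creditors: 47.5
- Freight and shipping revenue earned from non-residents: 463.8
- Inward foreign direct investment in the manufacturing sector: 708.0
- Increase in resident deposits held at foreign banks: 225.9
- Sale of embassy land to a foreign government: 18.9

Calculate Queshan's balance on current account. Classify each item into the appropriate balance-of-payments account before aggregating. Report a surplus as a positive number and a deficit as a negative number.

3087.5

Goods: -1782.1 + 696.3 + 748.6 + 2715.2 + 749.0 = 3127.0
Services: 463.8 - 591.6 - 150.4 = -278.2
Primary income: -304.3 + 322.5 + 220.5 = 238.7
Current account = 3127.0 + (-278.2) + 238.7 = 3087.5
(Excluded from the current account — financial account: new loans extended by domestic banks to foreign borrowers 204.5, foreign purchases of domestic corporate bonds 601.5, inward foreign direct investment in the manufacturing sector 708.0, increase in resident deposits held at foreign banks 225.9; capital account: debt forgiveness received from foreign official creditors 47.5, sale of embassy land to a foreign government 18.9.)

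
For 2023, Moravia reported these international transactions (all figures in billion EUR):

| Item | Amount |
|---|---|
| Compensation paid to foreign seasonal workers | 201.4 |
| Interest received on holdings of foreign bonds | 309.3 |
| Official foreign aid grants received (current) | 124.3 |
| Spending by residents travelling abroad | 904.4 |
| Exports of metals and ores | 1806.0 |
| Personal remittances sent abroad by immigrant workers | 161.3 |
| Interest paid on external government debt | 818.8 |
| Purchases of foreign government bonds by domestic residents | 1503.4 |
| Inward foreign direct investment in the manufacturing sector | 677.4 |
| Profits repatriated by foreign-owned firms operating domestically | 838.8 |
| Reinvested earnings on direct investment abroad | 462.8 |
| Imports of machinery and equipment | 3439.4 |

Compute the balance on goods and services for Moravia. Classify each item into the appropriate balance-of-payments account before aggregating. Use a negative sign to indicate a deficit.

-2537.8

Goods: 1806.0 - 3439.4 = -1633.4
Services: -904.4
Trade balance = -1633.4 + (-904.4) = -2537.8
(Excluded from the trade balance — primary income: compensation paid to foreign seasonal workers 201.4, interest received on holdings of foreign bonds 309.3, interest paid on external government debt 818.8, profits repatriated by foreign-owned firms operating domestically 838.8, reinvested earnings on direct investment abroad 462.8; secondary income: official foreign aid grants received (current) 124.3, personal remittances sent abroad by immigrant workers 161.3; financial account: purchases of foreign government bonds by domestic residents 1503.4, inward foreign direct investment in the manufacturing sector 677.4.)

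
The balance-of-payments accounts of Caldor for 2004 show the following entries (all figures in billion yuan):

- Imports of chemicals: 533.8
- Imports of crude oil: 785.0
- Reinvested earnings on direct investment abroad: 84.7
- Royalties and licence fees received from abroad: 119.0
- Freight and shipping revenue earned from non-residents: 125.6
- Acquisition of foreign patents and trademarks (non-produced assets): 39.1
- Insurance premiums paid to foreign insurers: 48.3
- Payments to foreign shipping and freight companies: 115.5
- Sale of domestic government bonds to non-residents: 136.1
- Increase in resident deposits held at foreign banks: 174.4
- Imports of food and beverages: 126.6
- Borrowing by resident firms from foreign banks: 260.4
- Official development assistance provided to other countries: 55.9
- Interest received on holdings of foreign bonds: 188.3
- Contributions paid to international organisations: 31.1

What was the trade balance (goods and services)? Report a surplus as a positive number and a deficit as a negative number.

-1364.6

Goods: -785.0 - 533.8 - 126.6 = -1445.4
Services: 119.0 + 125.6 - 48.3 - 115.5 = 80.8
Trade balance = -1445.4 + 80.8 = -1364.6
(Excluded from the trade balance — primary income: reinvested earnings on direct investment abroad 84.7, interest received on holdings of foreign bonds 188.3; capital account: acquisition of foreign patents and trademarks (non-produced assets) 39.1; financial account: sale of domestic government bonds to non-residents 136.1, increase in resident deposits held at foreign banks 174.4, borrowing by resident firms from foreign banks 260.4; secondary income: official development assistance provided to other countries 55.9, contributions paid to international organisations 31.1.)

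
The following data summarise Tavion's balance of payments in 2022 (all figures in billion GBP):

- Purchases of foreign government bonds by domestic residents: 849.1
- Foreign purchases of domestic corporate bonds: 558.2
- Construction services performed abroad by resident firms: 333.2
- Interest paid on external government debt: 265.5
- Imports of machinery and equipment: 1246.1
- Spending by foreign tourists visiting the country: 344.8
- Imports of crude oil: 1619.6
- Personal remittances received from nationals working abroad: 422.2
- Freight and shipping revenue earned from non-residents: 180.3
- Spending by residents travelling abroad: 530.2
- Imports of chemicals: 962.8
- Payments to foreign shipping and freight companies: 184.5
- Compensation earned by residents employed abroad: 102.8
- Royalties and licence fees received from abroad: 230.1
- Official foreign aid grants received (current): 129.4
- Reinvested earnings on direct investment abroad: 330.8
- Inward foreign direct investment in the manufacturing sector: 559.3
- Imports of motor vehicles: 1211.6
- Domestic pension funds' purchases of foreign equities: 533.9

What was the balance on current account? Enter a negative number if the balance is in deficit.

Goods: -1619.6 - 1211.6 - 962.8 - 1246.1 = -5040.1
Services: 230.1 + 344.8 + 333.2 - 530.2 - 184.5 + 180.3 = 373.7
Primary income: 330.8 - 265.5 + 102.8 = 168.1
Secondary income: 129.4 + 422.2 = 551.6
Current account = (-5040.1) + 373.7 + 168.1 + 551.6 = -3946.7
(Excluded from the current account — financial account: purchases of foreign government bonds by domestic residents 849.1, foreign purchases of domestic corporate bonds 558.2, inward foreign direct investment in the manufacturing sector 559.3, domestic pension funds' purchases of foreign equities 533.9.)

-3946.7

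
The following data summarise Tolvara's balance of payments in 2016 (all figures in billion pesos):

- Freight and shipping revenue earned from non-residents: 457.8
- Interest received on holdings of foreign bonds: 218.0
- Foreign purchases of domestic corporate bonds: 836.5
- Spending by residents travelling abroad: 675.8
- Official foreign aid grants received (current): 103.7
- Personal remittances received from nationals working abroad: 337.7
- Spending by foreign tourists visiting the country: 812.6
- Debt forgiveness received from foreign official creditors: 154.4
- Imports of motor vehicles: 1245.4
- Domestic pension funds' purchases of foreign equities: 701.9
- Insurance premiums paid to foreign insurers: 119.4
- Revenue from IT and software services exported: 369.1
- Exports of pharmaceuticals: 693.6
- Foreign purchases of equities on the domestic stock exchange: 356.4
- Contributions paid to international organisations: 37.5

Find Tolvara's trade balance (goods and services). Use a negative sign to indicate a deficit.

292.5

Goods: 693.6 - 1245.4 = -551.8
Services: 812.6 + 369.1 + 457.8 - 119.4 - 675.8 = 844.3
Trade balance = -551.8 + 844.3 = 292.5
(Excluded from the trade balance — primary income: interest received on holdings of foreign bonds 218.0; financial account: foreign purchases of domestic corporate bonds 836.5, domestic pension funds' purchases of foreign equities 701.9, foreign purchases of equities on the domestic stock exchange 356.4; secondary income: official foreign aid grants received (current) 103.7, personal remittances received from nationals working abroad 337.7, contributions paid to international organisations 37.5; capital account: debt forgiveness received from foreign official creditors 154.4.)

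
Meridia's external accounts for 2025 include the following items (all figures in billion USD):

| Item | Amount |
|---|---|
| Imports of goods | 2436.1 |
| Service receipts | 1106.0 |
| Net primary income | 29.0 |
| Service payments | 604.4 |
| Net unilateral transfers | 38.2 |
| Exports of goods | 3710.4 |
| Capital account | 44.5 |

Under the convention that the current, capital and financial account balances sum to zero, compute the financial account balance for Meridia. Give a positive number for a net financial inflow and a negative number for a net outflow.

Goods balance = 3710.4 - 2436.1 = 1274.3
Services balance = 1106.0 - 604.4 = 501.6
Trade balance (goods + services) = 1274.3 + 501.6 = 1775.9
Net primary income = 29.0
Net secondary income = 38.2
Current account = 1775.9 + 29.0 + 38.2 = 1843.1
Financial account = -(1843.1 + 44.5) = -1887.6

-1887.6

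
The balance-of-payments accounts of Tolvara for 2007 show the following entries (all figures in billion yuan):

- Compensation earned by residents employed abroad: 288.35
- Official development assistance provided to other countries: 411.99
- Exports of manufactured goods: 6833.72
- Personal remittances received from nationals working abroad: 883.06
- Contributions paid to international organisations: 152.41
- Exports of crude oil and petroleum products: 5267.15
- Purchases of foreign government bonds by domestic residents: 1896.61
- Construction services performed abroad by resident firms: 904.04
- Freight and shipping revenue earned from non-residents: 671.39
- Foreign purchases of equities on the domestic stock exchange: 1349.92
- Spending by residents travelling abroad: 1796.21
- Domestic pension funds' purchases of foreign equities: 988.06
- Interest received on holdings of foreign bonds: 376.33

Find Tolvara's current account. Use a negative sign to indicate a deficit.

12863.43

Goods: 6833.72 + 5267.15 = 12100.87
Services: 671.39 - 1796.21 + 904.04 = -220.78
Primary income: 376.33 + 288.35 = 664.68
Secondary income: -152.41 - 411.99 + 883.06 = 318.66
Current account = 12100.87 + (-220.78) + 664.68 + 318.66 = 12863.43
(Excluded from the current account — financial account: purchases of foreign government bonds by domestic residents 1896.61, foreign purchases of equities on the domestic stock exchange 1349.92, domestic pension funds' purchases of foreign equities 988.06.)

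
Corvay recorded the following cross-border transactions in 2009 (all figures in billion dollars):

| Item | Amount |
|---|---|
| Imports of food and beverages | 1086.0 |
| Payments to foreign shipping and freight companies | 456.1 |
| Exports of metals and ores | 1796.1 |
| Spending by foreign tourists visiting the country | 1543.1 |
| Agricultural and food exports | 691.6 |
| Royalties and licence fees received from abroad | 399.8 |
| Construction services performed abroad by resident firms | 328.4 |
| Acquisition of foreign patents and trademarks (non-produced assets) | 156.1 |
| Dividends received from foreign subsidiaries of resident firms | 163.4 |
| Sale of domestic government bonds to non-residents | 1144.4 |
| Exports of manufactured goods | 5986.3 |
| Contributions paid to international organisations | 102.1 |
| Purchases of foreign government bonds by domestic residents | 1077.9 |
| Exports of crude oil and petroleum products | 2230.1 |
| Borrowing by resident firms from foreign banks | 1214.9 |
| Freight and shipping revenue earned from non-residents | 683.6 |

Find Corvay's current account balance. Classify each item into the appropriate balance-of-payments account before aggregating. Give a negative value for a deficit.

12178.2

Goods: 691.6 + 5986.3 + 1796.1 + 2230.1 - 1086.0 = 9618.1
Services: 1543.1 + 328.4 + 683.6 - 456.1 + 399.8 = 2498.8
Primary income: 163.4
Secondary income: -102.1
Current account = 9618.1 + 2498.8 + 163.4 + (-102.1) = 12178.2
(Excluded from the current account — capital account: acquisition of foreign patents and trademarks (non-produced assets) 156.1; financial account: sale of domestic government bonds to non-residents 1144.4, purchases of foreign government bonds by domestic residents 1077.9, borrowing by resident firms from foreign banks 1214.9.)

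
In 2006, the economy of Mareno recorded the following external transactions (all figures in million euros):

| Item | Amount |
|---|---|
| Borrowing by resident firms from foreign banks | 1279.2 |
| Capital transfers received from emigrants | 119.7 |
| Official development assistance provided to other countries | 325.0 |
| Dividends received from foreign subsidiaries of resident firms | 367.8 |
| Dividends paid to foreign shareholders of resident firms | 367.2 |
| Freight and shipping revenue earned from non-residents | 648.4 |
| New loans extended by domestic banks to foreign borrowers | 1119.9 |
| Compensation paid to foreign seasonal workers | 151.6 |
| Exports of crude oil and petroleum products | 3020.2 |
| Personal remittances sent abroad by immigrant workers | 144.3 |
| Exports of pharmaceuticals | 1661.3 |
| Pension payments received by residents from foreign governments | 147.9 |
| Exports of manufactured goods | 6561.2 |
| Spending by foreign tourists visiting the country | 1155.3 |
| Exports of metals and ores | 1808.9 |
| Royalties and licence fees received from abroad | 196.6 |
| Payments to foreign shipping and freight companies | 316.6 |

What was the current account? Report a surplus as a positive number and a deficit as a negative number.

Goods: 1808.9 + 1661.3 + 6561.2 + 3020.2 = 13051.6
Services: -316.6 + 648.4 + 1155.3 + 196.6 = 1683.7
Primary income: 367.8 - 151.6 - 367.2 = -151.0
Secondary income: 147.9 - 144.3 - 325.0 = -321.4
Current account = 13051.6 + 1683.7 + (-151.0) + (-321.4) = 14262.9
(Excluded from the current account — financial account: borrowing by resident firms from foreign banks 1279.2, new loans extended by domestic banks to foreign borrowers 1119.9; capital account: capital transfers received from emigrants 119.7.)

14262.9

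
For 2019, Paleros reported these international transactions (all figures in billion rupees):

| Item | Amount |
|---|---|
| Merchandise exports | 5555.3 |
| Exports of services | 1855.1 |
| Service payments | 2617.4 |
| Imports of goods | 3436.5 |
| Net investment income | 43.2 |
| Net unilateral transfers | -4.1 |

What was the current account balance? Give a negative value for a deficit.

1395.6

Goods balance = 5555.3 - 3436.5 = 2118.8
Services balance = 1855.1 - 2617.4 = -762.3
Trade balance (goods + services) = 2118.8 + (-762.3) = 1356.5
Net primary income = 43.2
Net secondary income = -4.1
Current account = 1356.5 + 43.2 + (-4.1) = 1395.6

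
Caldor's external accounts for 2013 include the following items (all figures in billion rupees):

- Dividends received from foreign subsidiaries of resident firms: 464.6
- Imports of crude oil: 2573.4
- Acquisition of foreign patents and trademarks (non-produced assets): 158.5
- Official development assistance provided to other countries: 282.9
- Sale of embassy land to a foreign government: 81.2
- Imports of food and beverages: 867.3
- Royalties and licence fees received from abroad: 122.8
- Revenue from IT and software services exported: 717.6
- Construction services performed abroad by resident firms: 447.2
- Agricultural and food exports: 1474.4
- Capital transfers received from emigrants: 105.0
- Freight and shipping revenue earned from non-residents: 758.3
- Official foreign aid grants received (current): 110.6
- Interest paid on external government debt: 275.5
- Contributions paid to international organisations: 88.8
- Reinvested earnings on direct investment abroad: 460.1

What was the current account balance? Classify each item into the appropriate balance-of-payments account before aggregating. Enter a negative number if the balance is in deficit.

Goods: 1474.4 - 867.3 - 2573.4 = -1966.3
Services: 758.3 + 717.6 + 122.8 + 447.2 = 2045.9
Primary income: -275.5 + 464.6 + 460.1 = 649.2
Secondary income: -282.9 - 88.8 + 110.6 = -261.1
Current account = (-1966.3) + 2045.9 + 649.2 + (-261.1) = 467.7
(Excluded from the current account — capital account: acquisition of foreign patents and trademarks (non-produced assets) 158.5, sale of embassy land to a foreign government 81.2, capital transfers received from emigrants 105.0.)

467.7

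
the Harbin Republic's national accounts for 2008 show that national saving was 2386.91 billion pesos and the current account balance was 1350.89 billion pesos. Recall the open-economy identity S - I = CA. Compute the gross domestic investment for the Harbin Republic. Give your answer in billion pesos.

I = S - CA = 2386.91 - 1350.89 = 1036.02

1036.02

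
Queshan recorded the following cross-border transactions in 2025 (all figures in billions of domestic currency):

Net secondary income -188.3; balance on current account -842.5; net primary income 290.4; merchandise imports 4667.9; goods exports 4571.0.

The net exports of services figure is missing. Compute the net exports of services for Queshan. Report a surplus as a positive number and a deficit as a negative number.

-847.7

Current account = goods balance + services balance + net primary income + net secondary income
Sum of the known components = 5.2
Net exports of services = CA - (known components) = -842.5 - 5.2 = -847.7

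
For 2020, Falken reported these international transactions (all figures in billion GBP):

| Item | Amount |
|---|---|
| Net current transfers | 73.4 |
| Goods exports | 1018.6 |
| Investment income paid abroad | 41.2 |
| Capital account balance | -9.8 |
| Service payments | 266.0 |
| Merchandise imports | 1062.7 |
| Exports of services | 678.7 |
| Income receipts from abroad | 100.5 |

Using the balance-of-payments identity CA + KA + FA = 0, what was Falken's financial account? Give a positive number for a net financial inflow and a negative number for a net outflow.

-491.5

Goods balance = 1018.6 - 1062.7 = -44.1
Services balance = 678.7 - 266.0 = 412.7
Trade balance (goods + services) = -44.1 + 412.7 = 368.6
Net primary income = 100.5 - 41.2 = 59.3
Net secondary income = 73.4
Current account = 368.6 + 59.3 + 73.4 = 501.3
Financial account = -(501.3 + (-9.8)) = -491.5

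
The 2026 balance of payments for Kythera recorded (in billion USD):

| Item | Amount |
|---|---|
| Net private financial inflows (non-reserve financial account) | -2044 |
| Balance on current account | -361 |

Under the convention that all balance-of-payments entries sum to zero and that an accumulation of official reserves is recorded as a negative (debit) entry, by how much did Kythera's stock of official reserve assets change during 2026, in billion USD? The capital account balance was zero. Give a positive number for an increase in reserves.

Official reserve transactions balance = -((-361) + (-2044)) = 2405
An accumulation of reserves is recorded as a debit (negative entry), so the change in the stock of reserves is the negative of that balance.
Change in official reserves = -(2405) = -2405

-2405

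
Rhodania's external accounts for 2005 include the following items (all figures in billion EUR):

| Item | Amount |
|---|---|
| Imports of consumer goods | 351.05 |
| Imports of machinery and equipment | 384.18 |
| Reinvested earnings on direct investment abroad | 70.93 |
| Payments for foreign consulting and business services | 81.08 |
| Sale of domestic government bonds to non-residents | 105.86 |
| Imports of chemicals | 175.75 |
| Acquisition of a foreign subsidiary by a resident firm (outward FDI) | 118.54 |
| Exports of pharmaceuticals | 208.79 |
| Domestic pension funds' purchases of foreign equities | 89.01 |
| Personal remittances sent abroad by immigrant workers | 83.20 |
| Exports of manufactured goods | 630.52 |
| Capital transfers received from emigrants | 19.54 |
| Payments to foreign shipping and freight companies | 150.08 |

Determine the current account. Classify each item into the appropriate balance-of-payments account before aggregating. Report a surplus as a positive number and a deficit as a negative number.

-315.10

Goods: -175.75 - 351.05 + 208.79 - 384.18 + 630.52 = -71.67
Services: -150.08 - 81.08 = -231.16
Primary income: 70.93
Secondary income: -83.20
Current account = (-71.67) + (-231.16) + 70.93 + (-83.20) = -315.10
(Excluded from the current account — financial account: sale of domestic government bonds to non-residents 105.86, acquisition of a foreign subsidiary by a resident firm (outward FDI) 118.54, domestic pension funds' purchases of foreign equities 89.01; capital account: capital transfers received from emigrants 19.54.)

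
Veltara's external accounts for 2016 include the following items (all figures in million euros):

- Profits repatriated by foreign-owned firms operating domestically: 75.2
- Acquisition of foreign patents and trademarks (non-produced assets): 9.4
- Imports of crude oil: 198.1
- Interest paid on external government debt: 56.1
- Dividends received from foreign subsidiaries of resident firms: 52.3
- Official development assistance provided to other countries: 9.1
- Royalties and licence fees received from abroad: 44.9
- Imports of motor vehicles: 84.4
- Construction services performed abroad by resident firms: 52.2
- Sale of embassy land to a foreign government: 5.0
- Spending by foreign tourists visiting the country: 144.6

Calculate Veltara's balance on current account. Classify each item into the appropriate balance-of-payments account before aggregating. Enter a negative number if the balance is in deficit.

Goods: -198.1 - 84.4 = -282.5
Services: 52.2 + 44.9 + 144.6 = 241.7
Primary income: -75.2 - 56.1 + 52.3 = -79.0
Secondary income: -9.1
Current account = (-282.5) + 241.7 + (-79.0) + (-9.1) = -128.9
(Excluded from the current account — capital account: acquisition of foreign patents and trademarks (non-produced assets) 9.4, sale of embassy land to a foreign government 5.0.)

-128.9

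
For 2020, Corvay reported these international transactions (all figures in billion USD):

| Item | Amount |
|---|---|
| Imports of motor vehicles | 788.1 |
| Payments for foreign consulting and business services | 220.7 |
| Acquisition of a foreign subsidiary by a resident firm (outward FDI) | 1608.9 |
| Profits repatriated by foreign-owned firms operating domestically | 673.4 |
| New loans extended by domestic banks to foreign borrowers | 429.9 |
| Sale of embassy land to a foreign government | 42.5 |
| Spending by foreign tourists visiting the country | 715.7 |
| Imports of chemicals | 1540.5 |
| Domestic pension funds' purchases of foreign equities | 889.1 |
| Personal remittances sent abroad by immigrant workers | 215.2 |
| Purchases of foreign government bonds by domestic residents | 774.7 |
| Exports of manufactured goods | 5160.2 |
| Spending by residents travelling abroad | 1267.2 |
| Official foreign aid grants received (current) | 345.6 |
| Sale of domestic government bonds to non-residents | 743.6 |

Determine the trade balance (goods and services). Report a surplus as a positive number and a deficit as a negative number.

Goods: -788.1 + 5160.2 - 1540.5 = 2831.6
Services: -1267.2 - 220.7 + 715.7 = -772.2
Trade balance = 2831.6 + (-772.2) = 2059.4
(Excluded from the trade balance — financial account: acquisition of a foreign subsidiary by a resident firm (outward FDI) 1608.9, new loans extended by domestic banks to foreign borrowers 429.9, domestic pension funds' purchases of foreign equities 889.1, purchases of foreign government bonds by domestic residents 774.7, sale of domestic government bonds to non-residents 743.6; primary income: profits repatriated by foreign-owned firms operating domestically 673.4; capital account: sale of embassy land to a foreign government 42.5; secondary income: personal remittances sent abroad by immigrant workers 215.2, official foreign aid grants received (current) 345.6.)

2059.4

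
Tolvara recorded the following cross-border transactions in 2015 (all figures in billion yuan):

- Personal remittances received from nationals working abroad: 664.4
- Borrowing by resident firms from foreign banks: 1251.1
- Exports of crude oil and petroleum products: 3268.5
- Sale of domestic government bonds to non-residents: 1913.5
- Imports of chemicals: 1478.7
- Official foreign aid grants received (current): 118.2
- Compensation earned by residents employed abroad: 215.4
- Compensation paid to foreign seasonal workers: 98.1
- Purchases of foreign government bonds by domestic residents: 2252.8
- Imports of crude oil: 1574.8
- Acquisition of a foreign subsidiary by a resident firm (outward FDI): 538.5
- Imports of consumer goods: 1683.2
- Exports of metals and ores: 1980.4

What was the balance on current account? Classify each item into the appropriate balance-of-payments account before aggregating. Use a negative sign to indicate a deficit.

1412.1

Goods: -1478.7 - 1574.8 + 3268.5 - 1683.2 + 1980.4 = 512.2
Primary income: 215.4 - 98.1 = 117.3
Secondary income: 664.4 + 118.2 = 782.6
Current account = 512.2 + 117.3 + 782.6 = 1412.1
(Excluded from the current account — financial account: borrowing by resident firms from foreign banks 1251.1, sale of domestic government bonds to non-residents 1913.5, purchases of foreign government bonds by domestic residents 2252.8, acquisition of a foreign subsidiary by a resident firm (outward FDI) 538.5.)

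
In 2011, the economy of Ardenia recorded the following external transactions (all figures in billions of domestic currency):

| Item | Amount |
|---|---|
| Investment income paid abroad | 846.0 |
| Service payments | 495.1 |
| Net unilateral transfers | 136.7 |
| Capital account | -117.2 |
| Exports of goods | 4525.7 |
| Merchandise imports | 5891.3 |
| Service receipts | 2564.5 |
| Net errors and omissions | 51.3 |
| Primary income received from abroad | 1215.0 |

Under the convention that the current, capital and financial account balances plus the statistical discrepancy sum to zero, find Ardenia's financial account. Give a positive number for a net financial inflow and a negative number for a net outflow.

-1143.6

Goods balance = 4525.7 - 5891.3 = -1365.6
Services balance = 2564.5 - 495.1 = 2069.4
Trade balance (goods + services) = -1365.6 + 2069.4 = 703.8
Net primary income = 1215.0 - 846.0 = 369.0
Net secondary income = 136.7
Current account = 703.8 + 369.0 + 136.7 = 1209.5
Financial account = -(1209.5 + (-117.2) + 51.3) = -1143.6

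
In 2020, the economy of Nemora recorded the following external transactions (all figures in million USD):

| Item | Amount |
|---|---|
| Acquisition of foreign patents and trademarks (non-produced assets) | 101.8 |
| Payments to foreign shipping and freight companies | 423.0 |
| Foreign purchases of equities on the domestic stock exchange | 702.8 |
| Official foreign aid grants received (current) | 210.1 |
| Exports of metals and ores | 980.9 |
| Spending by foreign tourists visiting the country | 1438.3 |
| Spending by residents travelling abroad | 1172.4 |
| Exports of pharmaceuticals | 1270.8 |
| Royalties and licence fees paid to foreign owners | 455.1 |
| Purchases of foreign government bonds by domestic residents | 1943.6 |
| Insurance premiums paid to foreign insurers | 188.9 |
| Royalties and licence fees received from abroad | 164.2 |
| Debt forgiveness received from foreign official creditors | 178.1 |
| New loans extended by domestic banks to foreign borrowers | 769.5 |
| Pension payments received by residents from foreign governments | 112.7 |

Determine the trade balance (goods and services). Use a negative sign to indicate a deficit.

1614.8

Goods: 980.9 + 1270.8 = 2251.7
Services: -188.9 - 423.0 - 1172.4 - 455.1 + 1438.3 + 164.2 = -636.9
Trade balance = 2251.7 + (-636.9) = 1614.8
(Excluded from the trade balance — capital account: acquisition of foreign patents and trademarks (non-produced assets) 101.8, debt forgiveness received from foreign official creditors 178.1; financial account: foreign purchases of equities on the domestic stock exchange 702.8, purchases of foreign government bonds by domestic residents 1943.6, new loans extended by domestic banks to foreign borrowers 769.5; secondary income: official foreign aid grants received (current) 210.1, pension payments received by residents from foreign governments 112.7.)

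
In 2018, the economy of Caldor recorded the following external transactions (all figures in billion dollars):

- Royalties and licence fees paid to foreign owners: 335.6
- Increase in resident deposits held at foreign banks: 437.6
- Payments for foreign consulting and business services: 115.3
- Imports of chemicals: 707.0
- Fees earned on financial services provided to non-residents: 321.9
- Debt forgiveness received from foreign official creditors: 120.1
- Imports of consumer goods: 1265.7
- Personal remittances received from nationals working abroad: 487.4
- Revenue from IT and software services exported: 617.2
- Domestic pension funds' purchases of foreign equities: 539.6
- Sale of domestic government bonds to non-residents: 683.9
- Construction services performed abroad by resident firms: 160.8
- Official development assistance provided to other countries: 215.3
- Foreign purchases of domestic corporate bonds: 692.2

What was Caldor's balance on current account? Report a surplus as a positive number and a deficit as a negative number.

Goods: -707.0 - 1265.7 = -1972.7
Services: 617.2 - 335.6 + 321.9 + 160.8 - 115.3 = 649.0
Secondary income: -215.3 + 487.4 = 272.1
Current account = (-1972.7) + 649.0 + 272.1 = -1051.6
(Excluded from the current account — financial account: increase in resident deposits held at foreign banks 437.6, domestic pension funds' purchases of foreign equities 539.6, sale of domestic government bonds to non-residents 683.9, foreign purchases of domestic corporate bonds 692.2; capital account: debt forgiveness received from foreign official creditors 120.1.)

-1051.6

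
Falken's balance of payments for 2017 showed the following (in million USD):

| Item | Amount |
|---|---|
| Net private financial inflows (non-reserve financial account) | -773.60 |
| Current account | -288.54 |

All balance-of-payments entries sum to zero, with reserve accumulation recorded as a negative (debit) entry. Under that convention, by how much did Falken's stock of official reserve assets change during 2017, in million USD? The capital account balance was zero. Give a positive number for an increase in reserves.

Official reserve transactions balance = -((-288.54) + (-773.60)) = 1062.14
An accumulation of reserves is recorded as a debit (negative entry), so the change in the stock of reserves is the negative of that balance.
Change in official reserves = -(1062.14) = -1062.14

-1062.14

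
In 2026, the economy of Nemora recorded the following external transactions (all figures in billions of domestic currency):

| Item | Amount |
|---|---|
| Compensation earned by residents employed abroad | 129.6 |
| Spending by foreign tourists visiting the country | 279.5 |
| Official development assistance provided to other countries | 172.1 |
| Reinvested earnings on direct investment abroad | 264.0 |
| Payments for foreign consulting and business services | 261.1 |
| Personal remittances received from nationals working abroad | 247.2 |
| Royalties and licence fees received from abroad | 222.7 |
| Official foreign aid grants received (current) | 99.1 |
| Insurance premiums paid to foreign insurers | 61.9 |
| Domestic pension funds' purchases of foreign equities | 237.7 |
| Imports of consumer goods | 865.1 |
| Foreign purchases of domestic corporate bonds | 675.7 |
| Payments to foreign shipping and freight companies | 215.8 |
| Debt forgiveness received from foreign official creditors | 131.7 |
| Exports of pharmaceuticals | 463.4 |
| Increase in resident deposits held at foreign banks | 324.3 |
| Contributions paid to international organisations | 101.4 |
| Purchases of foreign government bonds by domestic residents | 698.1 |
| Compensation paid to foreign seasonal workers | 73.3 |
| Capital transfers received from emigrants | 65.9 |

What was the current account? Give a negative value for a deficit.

Goods: 463.4 - 865.1 = -401.7
Services: 222.7 + 279.5 - 261.1 - 61.9 - 215.8 = -36.6
Primary income: 264.0 + 129.6 - 73.3 = 320.3
Secondary income: 99.1 + 247.2 - 101.4 - 172.1 = 72.8
Current account = (-401.7) + (-36.6) + 320.3 + 72.8 = -45.2
(Excluded from the current account — financial account: domestic pension funds' purchases of foreign equities 237.7, foreign purchases of domestic corporate bonds 675.7, increase in resident deposits held at foreign banks 324.3, purchases of foreign government bonds by domestic residents 698.1; capital account: debt forgiveness received from foreign official creditors 131.7, capital transfers received from emigrants 65.9.)

-45.2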